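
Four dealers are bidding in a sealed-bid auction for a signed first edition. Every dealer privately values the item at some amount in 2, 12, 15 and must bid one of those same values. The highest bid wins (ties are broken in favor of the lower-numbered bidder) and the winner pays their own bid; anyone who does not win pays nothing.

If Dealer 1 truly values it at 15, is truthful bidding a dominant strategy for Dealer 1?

Consider the case where Dealer 2 bids 2, Dealer 3 bids 2 and Dealer 4 bids 2.
Truthful bid 15: wins, pays 15, utility 15 - 15 = 0.
Bid 2 instead: wins, pays 2, utility 15 - 2 = 13.
Since 13 > 0, bidding 2 is strictly better here, so truthful bidding is not dominant.

No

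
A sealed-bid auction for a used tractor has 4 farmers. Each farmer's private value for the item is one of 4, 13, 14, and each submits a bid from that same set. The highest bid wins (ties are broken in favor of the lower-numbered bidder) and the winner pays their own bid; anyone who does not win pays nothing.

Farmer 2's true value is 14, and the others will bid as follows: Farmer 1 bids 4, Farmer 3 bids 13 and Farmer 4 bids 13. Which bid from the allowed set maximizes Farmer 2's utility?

13

Bid 4: loses, pays 0, utility 0.
Bid 13: wins, pays 13, utility 14 - 13 = 1.
Bid 14: wins, pays 14, utility 14 - 14 = 0.
The best choice is 13 with utility 1.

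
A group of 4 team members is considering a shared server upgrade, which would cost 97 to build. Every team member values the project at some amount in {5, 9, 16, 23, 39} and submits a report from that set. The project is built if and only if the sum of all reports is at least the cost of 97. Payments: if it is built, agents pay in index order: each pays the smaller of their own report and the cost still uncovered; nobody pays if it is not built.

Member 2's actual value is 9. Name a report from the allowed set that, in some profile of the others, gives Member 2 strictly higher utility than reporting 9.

5

Suppose Member 1 reports 16, Member 3 reports 39 and Member 4 reports 39.
Report 9: project built, pays 9, utility 9 - 9 = 0.
Report 5: project built, pays 5, utility 9 - 5 = 4.
So reporting 5 beats truth here (4 > 0).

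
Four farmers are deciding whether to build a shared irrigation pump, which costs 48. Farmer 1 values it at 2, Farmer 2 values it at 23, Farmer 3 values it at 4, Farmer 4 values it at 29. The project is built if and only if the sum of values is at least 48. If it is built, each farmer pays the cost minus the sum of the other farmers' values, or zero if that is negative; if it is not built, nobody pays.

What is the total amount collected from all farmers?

32

Total value 58 ≥ cost 48, so it is built.
Farmer 1: others sum to 56; max(0, 48 - 56) = 0.
Farmer 2: others sum to 35; max(0, 48 - 35) = 13.
Farmer 3: others sum to 54; max(0, 48 - 54) = 0.
Farmer 4: others sum to 29; max(0, 48 - 29) = 19.
Total collected = 0 + 13 + 0 + 19 = 32.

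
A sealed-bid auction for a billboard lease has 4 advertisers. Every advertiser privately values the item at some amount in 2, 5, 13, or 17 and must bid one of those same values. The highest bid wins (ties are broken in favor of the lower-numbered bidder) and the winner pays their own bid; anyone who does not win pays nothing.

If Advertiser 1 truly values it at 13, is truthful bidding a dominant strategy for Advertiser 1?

No

Consider the case where Advertiser 2 bids 2, Advertiser 3 bids 2 and Advertiser 4 bids 2.
Truthful bid 13: wins, pays 13, utility 13 - 13 = 0.
Bid 2 instead: wins, pays 2, utility 13 - 2 = 11.
Since 11 > 0, bidding 2 is strictly better here, so truthful bidding is not dominant.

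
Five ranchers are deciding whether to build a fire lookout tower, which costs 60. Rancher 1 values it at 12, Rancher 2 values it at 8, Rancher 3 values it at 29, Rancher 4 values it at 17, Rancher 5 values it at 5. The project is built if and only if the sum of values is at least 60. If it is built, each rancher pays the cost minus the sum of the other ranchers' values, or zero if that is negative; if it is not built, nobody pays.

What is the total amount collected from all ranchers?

25

Total value 71 ≥ cost 60, so it is built.
Rancher 1: others sum to 59; max(0, 60 - 59) = 1.
Rancher 2: others sum to 63; max(0, 60 - 63) = 0.
Rancher 3: others sum to 42; max(0, 60 - 42) = 18.
Rancher 4: others sum to 54; max(0, 60 - 54) = 6.
Rancher 5: others sum to 66; max(0, 60 - 66) = 0.
Total collected = 1 + 0 + 18 + 6 + 0 = 25.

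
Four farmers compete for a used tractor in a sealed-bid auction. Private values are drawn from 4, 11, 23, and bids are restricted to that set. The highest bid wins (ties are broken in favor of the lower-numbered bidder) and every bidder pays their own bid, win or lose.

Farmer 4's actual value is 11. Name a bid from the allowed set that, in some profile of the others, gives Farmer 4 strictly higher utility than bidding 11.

4

Suppose Farmer 1 bids 4, Farmer 2 bids 4 and Farmer 3 bids 11.
Bid 11: loses but pays 11, utility -11.
Bid 4: loses but pays 4, utility -4.
So bidding 4 beats truth here (-4 > -11).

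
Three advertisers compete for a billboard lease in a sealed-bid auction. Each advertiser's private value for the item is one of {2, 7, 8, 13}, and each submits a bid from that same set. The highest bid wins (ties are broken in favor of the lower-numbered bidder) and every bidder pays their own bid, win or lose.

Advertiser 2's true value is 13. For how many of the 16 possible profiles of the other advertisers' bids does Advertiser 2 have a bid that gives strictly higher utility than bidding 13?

10

Others bid (2, 2): truth gives 0; bid 7 gives 6 > 0. Violating.
Others bid (2, 7): truth gives 0; bid 7 gives 6 > 0. Violating.
Others bid (2, 8): truth gives 0; bid 8 gives 5 > 0. Violating.
Others bid (7, 2): truth gives 0; bid 8 gives 5 > 0. Violating.
Others bid (2, 13): truth gives 0; no alternative beats it.
Others bid (7, 13): truth gives 0; no alternative beats it.
(Checking all 16 profiles: 10 have a profitable deviation, 6 do not.)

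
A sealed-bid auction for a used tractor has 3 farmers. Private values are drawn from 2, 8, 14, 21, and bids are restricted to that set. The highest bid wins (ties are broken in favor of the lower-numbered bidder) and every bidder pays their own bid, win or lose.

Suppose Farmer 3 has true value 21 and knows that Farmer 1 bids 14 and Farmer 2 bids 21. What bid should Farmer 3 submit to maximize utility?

Bid 2: loses but pays 2, utility -2.
Bid 8: loses but pays 8, utility -8.
Bid 14: loses but pays 14, utility -14.
Bid 21: loses but pays 21, utility -21.
The best choice is 2 with utility -2.

2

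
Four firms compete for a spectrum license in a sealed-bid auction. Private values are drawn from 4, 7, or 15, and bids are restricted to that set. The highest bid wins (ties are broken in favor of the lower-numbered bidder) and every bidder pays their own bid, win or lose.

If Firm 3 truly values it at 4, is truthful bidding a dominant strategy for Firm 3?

No

Consider the case where Firm 1 bids 4, Firm 2 bids 4 and Firm 4 bids 4.
Truthful bid 4: loses but pays 4, utility -4.
Bid 7 instead: wins, pays 7, utility 4 - 7 = -3.
Since -3 > -4, bidding 7 is strictly better here, so truthful bidding is not dominant.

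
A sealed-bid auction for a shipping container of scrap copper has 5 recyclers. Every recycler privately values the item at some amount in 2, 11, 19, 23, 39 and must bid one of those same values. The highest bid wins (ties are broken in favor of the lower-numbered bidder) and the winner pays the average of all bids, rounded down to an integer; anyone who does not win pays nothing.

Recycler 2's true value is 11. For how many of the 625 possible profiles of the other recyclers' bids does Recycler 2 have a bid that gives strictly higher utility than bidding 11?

23

Others bid (2, 2, 2, 19): truth gives 0; bid 19 gives 3 > 0. Violating.
Others bid (2, 2, 2, 23): truth gives 0; bid 23 gives 1 > 0. Violating.
Others bid (2, 2, 11, 19): truth gives 0; bid 19 gives 1 > 0. Violating.
Others bid (2, 2, 19, 2): truth gives 0; bid 19 gives 3 > 0. Violating.
Others bid (2, 2, 2, 2): truth gives 8; no alternative beats it.
Others bid (2, 2, 2, 11): truth gives 6; no alternative beats it.
(Checking all 625 profiles: 23 have a profitable deviation, 602 do not.)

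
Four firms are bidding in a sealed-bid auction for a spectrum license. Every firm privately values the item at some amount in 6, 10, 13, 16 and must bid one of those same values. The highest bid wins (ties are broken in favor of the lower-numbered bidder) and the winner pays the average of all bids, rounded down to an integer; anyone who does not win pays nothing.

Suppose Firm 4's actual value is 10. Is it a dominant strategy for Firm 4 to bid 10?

No

Consider the case where Firm 1 bids 6, Firm 2 bids 6 and Firm 3 bids 10.
Truthful bid 10: loses, pays 0, utility 0.
Bid 13 instead: wins, pays 8, utility 10 - 8 = 2.
Since 2 > 0, bidding 13 is strictly better here, so truthful bidding is not dominant.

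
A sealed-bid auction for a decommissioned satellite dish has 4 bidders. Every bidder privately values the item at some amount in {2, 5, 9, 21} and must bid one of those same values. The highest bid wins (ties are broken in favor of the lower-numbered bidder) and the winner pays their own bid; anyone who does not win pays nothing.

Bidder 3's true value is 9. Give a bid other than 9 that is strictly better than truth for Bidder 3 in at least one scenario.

5

Suppose Bidder 1 bids 2, Bidder 2 bids 2 and Bidder 4 bids 2.
Bid 9: wins, pays 9, utility 9 - 9 = 0.
Bid 5: wins, pays 5, utility 9 - 5 = 4.
So bidding 5 beats truth here (4 > 0).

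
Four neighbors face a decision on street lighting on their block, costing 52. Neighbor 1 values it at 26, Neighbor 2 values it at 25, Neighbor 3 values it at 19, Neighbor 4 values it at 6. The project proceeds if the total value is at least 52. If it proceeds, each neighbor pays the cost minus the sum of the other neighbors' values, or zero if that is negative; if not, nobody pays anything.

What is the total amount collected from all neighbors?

Total value 76 ≥ cost 52, so it is built.
Neighbor 1: others sum to 50; max(0, 52 - 50) = 2.
Neighbor 2: others sum to 51; max(0, 52 - 51) = 1.
Neighbor 3: others sum to 57; max(0, 52 - 57) = 0.
Neighbor 4: others sum to 70; max(0, 52 - 70) = 0.
Total collected = 2 + 1 + 0 + 0 = 3.

3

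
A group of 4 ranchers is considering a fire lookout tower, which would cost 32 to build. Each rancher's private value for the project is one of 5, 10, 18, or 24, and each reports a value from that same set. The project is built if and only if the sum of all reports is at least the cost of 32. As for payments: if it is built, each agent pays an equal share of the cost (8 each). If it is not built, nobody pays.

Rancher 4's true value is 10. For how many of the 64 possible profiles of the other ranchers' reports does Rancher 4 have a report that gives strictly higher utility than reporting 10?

Others report (5, 5, 5): truth gives 0; report 18 gives 2 > 0. Violating.
Others report (5, 5, 10): truth gives 0; report 18 gives 2 > 0. Violating.
Others report (5, 10, 5): truth gives 0; report 18 gives 2 > 0. Violating.
Others report (10, 5, 5): truth gives 0; report 18 gives 2 > 0. Violating.
Others report (5, 5, 18): truth gives 2; no alternative beats it.
Others report (5, 5, 24): truth gives 2; no alternative beats it.
(Checking all 64 profiles: 4 have a profitable deviation, 60 do not.)

4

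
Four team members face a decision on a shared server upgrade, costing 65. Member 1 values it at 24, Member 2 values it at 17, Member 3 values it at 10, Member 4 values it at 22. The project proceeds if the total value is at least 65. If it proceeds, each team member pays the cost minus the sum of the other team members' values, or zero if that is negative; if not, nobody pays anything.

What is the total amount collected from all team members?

Total value 73 ≥ cost 65, so it is built.
Member 1: others sum to 49; max(0, 65 - 49) = 16.
Member 2: others sum to 56; max(0, 65 - 56) = 9.
Member 3: others sum to 63; max(0, 65 - 63) = 2.
Member 4: others sum to 51; max(0, 65 - 51) = 14.
Total collected = 16 + 9 + 2 + 14 = 41.

41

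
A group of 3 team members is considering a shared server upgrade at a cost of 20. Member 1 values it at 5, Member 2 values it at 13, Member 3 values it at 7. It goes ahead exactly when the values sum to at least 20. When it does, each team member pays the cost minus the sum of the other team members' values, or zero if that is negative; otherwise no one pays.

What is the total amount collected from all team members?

Total value 25 ≥ cost 20, so it is built.
Member 1: others sum to 20; max(0, 20 - 20) = 0.
Member 2: others sum to 12; max(0, 20 - 12) = 8.
Member 3: others sum to 18; max(0, 20 - 18) = 2.
Total collected = 0 + 8 + 2 = 10.

10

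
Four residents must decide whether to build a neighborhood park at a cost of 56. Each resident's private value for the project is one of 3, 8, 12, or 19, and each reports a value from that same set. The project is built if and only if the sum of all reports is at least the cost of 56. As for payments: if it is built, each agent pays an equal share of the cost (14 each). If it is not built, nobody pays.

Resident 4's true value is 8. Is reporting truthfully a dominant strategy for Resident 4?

Consider the case where Resident 1 reports 12, Resident 2 reports 19 and Resident 3 reports 19.
Truthful report 8: project built, pays 14, utility 8 - 14 = -6.
Report 3 instead: project not built, utility 0.
Since 0 > -6, reporting 3 is strictly better here, so truthful reporting is not dominant.

No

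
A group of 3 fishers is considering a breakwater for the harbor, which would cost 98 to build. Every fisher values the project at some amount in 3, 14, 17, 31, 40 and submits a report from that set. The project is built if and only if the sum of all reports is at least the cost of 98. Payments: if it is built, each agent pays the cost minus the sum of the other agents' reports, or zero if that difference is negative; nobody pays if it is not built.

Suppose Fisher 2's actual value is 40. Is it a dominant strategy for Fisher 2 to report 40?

Yes

Check each profile of the others' reports and compare truth against every alternative report.
Others report (31, 31): truth gives 4, best alternative gives 0.
Others report (40, 40): truth gives 22, best alternative gives 22.
Others report (31, 40): truth gives 13, best alternative gives 13.
Others report (40, 31): truth gives 13, best alternative gives 13.
Others report (3, 3): truth gives 0, best alternative gives 0.
Others report (3, 14): truth gives 0, best alternative gives 0.
(Remaining 19 profiles checked similarly; truth is weakly best in each.)
In every case the truthful report is at least as good as any alternative, so it is a dominant strategy.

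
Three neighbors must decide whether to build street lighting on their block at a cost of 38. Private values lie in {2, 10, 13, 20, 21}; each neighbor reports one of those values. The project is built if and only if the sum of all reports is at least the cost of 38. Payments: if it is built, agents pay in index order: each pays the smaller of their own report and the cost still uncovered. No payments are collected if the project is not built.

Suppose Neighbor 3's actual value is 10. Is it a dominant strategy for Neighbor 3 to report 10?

Yes

Check each profile of the others' reports and compare truth against every alternative report.
Others report (20, 20): truth gives 10, best alternative gives 10.
Others report (20, 21): truth gives 10, best alternative gives 10.
Others report (21, 20): truth gives 10, best alternative gives 10.
Others report (21, 21): truth gives 10, best alternative gives 10.
Others report (13, 21): truth gives 6, best alternative gives 6.
Others report (21, 13): truth gives 6, best alternative gives 6.
(Remaining 19 profiles checked similarly; truth is weakly best in each.)
In every case the truthful report is at least as good as any alternative, so it is a dominant strategy.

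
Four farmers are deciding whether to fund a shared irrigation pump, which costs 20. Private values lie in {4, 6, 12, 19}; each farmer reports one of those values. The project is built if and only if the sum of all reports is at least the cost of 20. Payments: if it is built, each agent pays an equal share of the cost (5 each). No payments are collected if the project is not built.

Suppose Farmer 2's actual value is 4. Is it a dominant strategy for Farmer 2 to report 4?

Check each profile of the others' reports and compare truth against every alternative report.
Others report (4, 4, 6): truth gives 0, best alternative gives -1.
Others report (4, 6, 4): truth gives 0, best alternative gives -1.
Others report (6, 4, 4): truth gives 0, best alternative gives -1.
Others report (4, 4, 12): truth gives -1, best alternative gives -1.
Others report (4, 4, 19): truth gives -1, best alternative gives -1.
Others report (4, 6, 6): truth gives -1, best alternative gives -1.
(Remaining 58 profiles checked similarly; truth is weakly best in each.)
In every case the truthful report is at least as good as any alternative, so it is a dominant strategy.

Yes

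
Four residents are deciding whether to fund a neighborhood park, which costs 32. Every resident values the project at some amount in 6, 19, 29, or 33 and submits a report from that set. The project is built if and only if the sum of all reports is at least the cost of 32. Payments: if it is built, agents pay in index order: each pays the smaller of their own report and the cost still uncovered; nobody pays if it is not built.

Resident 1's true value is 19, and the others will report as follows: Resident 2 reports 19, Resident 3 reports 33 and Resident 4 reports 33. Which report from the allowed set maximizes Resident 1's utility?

Report 6: project built, pays 6, utility 19 - 6 = 13.
Report 19: project built, pays 19, utility 19 - 19 = 0.
Report 29: project built, pays 29, utility 19 - 29 = -10.
Report 33: project built, pays 32, utility 19 - 32 = -13.
The best choice is 6 with utility 13.

6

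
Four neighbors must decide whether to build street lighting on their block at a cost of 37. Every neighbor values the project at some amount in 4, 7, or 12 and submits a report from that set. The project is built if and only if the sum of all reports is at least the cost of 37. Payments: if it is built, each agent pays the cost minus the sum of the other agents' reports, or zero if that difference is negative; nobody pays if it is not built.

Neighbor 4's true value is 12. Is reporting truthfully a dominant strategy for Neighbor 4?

Check each profile of the others' reports and compare truth against every alternative report.
Others report (4, 12, 12): truth gives 3, best alternative gives 0.
Others report (12, 4, 12): truth gives 3, best alternative gives 0.
Others report (12, 12, 4): truth gives 3, best alternative gives 0.
Others report (7, 7, 12): truth gives 1, best alternative gives 0.
Others report (7, 12, 7): truth gives 1, best alternative gives 0.
Others report (12, 7, 7): truth gives 1, best alternative gives 0.
(Remaining 21 profiles checked similarly; truth is weakly best in each.)
In every case the truthful report is at least as good as any alternative, so it is a dominant strategy.

Yes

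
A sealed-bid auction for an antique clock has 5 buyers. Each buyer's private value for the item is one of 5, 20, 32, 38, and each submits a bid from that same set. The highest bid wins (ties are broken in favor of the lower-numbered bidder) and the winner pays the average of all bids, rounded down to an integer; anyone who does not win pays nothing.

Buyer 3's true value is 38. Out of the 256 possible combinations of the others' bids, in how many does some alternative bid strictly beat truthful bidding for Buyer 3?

36

Others bid (5, 5, 5, 5): truth gives 27; bid 20 gives 30 > 27. Violating.
Others bid (5, 5, 5, 20): truth gives 24; bid 20 gives 27 > 24. Violating.
Others bid (5, 5, 5, 32): truth gives 21; bid 32 gives 23 > 21. Violating.
Others bid (5, 5, 20, 5): truth gives 24; bid 20 gives 27 > 24. Violating.
Others bid (5, 5, 5, 38): truth gives 20; no alternative beats it.
Others bid (5, 5, 20, 38): truth gives 17; no alternative beats it.
(Checking all 256 profiles: 36 have a profitable deviation, 220 do not.)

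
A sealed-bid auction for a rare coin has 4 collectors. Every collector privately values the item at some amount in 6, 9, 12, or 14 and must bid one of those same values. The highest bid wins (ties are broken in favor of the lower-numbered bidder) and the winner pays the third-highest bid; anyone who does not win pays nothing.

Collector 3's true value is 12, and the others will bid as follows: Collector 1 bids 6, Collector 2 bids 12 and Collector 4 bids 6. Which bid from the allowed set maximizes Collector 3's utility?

Bid 6: loses, pays 0, utility 0.
Bid 9: loses, pays 0, utility 0.
Bid 12: loses, pays 0, utility 0.
Bid 14: wins, pays 6, utility 12 - 6 = 6.
The best choice is 14 with utility 6.

14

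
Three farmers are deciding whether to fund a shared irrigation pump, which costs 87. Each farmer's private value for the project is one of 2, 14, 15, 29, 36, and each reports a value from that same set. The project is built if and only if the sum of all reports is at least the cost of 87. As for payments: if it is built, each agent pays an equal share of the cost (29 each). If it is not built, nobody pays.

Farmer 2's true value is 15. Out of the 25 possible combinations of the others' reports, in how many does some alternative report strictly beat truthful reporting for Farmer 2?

1

Others report (36, 36): truth gives -14; report 2 gives 0 > -14. Violating.
Others report (2, 2): truth gives 0; no alternative beats it.
Others report (2, 14): truth gives 0; no alternative beats it.
(Checking all 25 profiles: 1 has a profitable deviation, 24 do not.)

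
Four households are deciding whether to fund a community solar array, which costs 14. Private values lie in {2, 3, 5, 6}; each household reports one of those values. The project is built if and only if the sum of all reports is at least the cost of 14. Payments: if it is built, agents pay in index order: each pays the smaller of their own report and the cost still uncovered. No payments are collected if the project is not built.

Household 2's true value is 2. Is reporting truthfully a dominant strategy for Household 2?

Yes

Check each profile of the others' reports and compare truth against every alternative report.
Others report (2, 3, 6): truth gives 0, best alternative gives -1.
Others report (2, 5, 5): truth gives 0, best alternative gives -1.
Others report (2, 5, 6): truth gives 0, best alternative gives -1.
Others report (2, 6, 3): truth gives 0, best alternative gives -1.
Others report (2, 6, 5): truth gives 0, best alternative gives -1.
Others report (2, 6, 6): truth gives 0, best alternative gives -1.
(Remaining 58 profiles checked similarly; truth is weakly best in each.)
In every case the truthful report is at least as good as any alternative, so it is a dominant strategy.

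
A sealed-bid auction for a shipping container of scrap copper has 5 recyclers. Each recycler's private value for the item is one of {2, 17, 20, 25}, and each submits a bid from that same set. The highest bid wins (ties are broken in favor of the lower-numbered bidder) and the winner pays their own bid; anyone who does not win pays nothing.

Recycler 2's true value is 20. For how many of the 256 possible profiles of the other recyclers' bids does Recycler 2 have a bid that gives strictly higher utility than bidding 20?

8

Others bid (2, 2, 2, 2): truth gives 0; bid 17 gives 3 > 0. Violating.
Others bid (2, 2, 2, 17): truth gives 0; bid 17 gives 3 > 0. Violating.
Others bid (2, 2, 17, 2): truth gives 0; bid 17 gives 3 > 0. Violating.
Others bid (2, 2, 17, 17): truth gives 0; bid 17 gives 3 > 0. Violating.
Others bid (2, 2, 2, 20): truth gives 0; no alternative beats it.
Others bid (2, 2, 2, 25): truth gives 0; no alternative beats it.
(Checking all 256 profiles: 8 have a profitable deviation, 248 do not.)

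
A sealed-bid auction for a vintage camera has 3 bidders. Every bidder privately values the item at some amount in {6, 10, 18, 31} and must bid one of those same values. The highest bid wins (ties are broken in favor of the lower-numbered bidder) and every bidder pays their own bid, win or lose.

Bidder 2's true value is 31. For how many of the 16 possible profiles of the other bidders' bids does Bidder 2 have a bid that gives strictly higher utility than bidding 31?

Others bid (6, 6): truth gives 0; bid 10 gives 21 > 0. Violating.
Others bid (6, 10): truth gives 0; bid 10 gives 21 > 0. Violating.
Others bid (6, 18): truth gives 0; bid 18 gives 13 > 0. Violating.
Others bid (10, 6): truth gives 0; bid 18 gives 13 > 0. Violating.
Others bid (6, 31): truth gives 0; no alternative beats it.
Others bid (10, 31): truth gives 0; no alternative beats it.
(Checking all 16 profiles: 10 have a profitable deviation, 6 do not.)

10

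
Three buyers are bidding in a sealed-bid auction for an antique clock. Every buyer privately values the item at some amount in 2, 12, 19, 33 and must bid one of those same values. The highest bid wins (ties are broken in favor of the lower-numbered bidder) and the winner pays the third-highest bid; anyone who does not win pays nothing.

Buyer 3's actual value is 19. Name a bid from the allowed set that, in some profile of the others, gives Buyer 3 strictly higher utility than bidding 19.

33

Suppose Buyer 1 bids 2 and Buyer 2 bids 19.
Bid 19: loses, pays 0, utility 0.
Bid 33: wins, pays 2, utility 19 - 2 = 17.
So bidding 33 beats truth here (17 > 0).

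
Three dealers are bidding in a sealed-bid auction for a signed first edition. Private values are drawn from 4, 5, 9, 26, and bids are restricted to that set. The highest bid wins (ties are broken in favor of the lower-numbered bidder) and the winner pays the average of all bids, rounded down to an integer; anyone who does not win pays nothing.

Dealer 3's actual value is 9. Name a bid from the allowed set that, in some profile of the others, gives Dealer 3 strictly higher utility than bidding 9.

Suppose Dealer 1 bids 4 and Dealer 2 bids 4.
Bid 9: wins, pays 5, utility 9 - 5 = 4.
Bid 5: wins, pays 4, utility 9 - 4 = 5.
So bidding 5 beats truth here (5 > 4).

5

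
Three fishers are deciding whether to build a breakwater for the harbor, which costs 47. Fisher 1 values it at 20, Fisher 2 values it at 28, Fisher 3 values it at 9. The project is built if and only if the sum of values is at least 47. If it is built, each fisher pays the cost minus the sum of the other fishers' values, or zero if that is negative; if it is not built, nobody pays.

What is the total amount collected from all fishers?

Total value 57 ≥ cost 47, so it is built.
Fisher 1: others sum to 37; max(0, 47 - 37) = 10.
Fisher 2: others sum to 29; max(0, 47 - 29) = 18.
Fisher 3: others sum to 48; max(0, 47 - 48) = 0.
Total collected = 10 + 18 + 0 = 28.

28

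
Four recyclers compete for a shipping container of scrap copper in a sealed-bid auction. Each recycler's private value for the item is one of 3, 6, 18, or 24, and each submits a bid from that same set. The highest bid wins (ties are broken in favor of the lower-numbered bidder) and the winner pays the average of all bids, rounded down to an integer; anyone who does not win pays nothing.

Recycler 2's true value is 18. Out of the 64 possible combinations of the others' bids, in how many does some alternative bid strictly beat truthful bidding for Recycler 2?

Others bid (3, 3, 3): truth gives 12; bid 6 gives 15 > 12. Violating.
Others bid (3, 3, 6): truth gives 11; bid 6 gives 14 > 11. Violating.
Others bid (3, 3, 24): truth gives 0; bid 24 gives 5 > 0. Violating.
Others bid (3, 6, 3): truth gives 11; bid 6 gives 14 > 11. Violating.
Others bid (3, 3, 18): truth gives 8; no alternative beats it.
Others bid (3, 6, 18): truth gives 7; no alternative beats it.
(Checking all 64 profiles: 24 have a profitable deviation, 40 do not.)

24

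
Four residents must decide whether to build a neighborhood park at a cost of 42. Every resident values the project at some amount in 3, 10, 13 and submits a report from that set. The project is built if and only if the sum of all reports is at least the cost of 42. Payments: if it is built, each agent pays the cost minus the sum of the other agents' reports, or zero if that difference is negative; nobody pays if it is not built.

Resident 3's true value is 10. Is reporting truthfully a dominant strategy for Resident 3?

Check each profile of the others' reports and compare truth against every alternative report.
Others report (13, 13, 13): truth gives 7, best alternative gives 7.
Others report (10, 13, 13): truth gives 4, best alternative gives 4.
Others report (13, 10, 13): truth gives 4, best alternative gives 4.
Others report (13, 13, 10): truth gives 4, best alternative gives 4.
Others report (10, 10, 13): truth gives 1, best alternative gives 1.
Others report (10, 13, 10): truth gives 1, best alternative gives 1.
(Remaining 21 profiles checked similarly; truth is weakly best in each.)
In every case the truthful report is at least as good as any alternative, so it is a dominant strategy.

Yes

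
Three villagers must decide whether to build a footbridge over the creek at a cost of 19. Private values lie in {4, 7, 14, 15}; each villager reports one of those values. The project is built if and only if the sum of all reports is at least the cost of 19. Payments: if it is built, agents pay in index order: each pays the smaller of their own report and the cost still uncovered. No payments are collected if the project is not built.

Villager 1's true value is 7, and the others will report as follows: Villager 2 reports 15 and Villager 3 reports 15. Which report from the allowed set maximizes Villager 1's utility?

4

Report 4: project built, pays 4, utility 7 - 4 = 3.
Report 7: project built, pays 7, utility 7 - 7 = 0.
Report 14: project built, pays 14, utility 7 - 14 = -7.
Report 15: project built, pays 15, utility 7 - 15 = -8.
The best choice is 4 with utility 3.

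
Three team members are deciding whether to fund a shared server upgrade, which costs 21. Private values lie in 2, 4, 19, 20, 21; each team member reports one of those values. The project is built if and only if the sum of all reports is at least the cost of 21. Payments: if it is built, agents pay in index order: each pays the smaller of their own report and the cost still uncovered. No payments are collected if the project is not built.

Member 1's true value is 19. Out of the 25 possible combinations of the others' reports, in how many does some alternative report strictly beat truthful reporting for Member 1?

21

Others report (2, 19): truth gives 0; report 2 gives 17 > 0. Violating.
Others report (2, 20): truth gives 0; report 2 gives 17 > 0. Violating.
Others report (2, 21): truth gives 0; report 2 gives 17 > 0. Violating.
Others report (4, 19): truth gives 0; report 2 gives 17 > 0. Violating.
Others report (2, 2): truth gives 0; no alternative beats it.
Others report (2, 4): truth gives 0; no alternative beats it.
(Checking all 25 profiles: 21 have a profitable deviation, 4 do not.)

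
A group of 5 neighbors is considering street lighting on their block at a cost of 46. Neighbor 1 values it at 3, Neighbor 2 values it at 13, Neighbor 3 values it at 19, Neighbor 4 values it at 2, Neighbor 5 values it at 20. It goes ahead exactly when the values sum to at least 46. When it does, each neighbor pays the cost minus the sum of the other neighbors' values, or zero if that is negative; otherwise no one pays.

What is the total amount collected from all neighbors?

Total value 57 ≥ cost 46, so it is built.
Neighbor 1: others sum to 54; max(0, 46 - 54) = 0.
Neighbor 2: others sum to 44; max(0, 46 - 44) = 2.
Neighbor 3: others sum to 38; max(0, 46 - 38) = 8.
Neighbor 4: others sum to 55; max(0, 46 - 55) = 0.
Neighbor 5: others sum to 37; max(0, 46 - 37) = 9.
Total collected = 0 + 2 + 8 + 0 + 9 = 19.

19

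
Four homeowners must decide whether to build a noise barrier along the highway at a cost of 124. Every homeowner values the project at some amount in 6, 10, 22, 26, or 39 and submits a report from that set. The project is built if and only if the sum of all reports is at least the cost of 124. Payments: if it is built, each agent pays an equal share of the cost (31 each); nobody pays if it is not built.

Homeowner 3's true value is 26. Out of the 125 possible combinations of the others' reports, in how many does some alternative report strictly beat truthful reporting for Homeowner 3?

Others report (22, 39, 39): truth gives -5; report 6 gives 0 > -5. Violating.
Others report (26, 39, 39): truth gives -5; report 6 gives 0 > -5. Violating.
Others report (39, 22, 39): truth gives -5; report 6 gives 0 > -5. Violating.
Others report (39, 26, 39): truth gives -5; report 6 gives 0 > -5. Violating.
Others report (6, 6, 6): truth gives 0; no alternative beats it.
Others report (6, 6, 10): truth gives 0; no alternative beats it.
(Checking all 125 profiles: 7 have a profitable deviation, 118 do not.)

7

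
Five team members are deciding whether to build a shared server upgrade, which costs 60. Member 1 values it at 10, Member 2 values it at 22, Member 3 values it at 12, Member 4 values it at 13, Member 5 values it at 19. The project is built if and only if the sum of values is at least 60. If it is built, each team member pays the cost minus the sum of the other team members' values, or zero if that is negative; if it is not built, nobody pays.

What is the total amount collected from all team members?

Total value 76 ≥ cost 60, so it is built.
Member 1: others sum to 66; max(0, 60 - 66) = 0.
Member 2: others sum to 54; max(0, 60 - 54) = 6.
Member 3: others sum to 64; max(0, 60 - 64) = 0.
Member 4: others sum to 63; max(0, 60 - 63) = 0.
Member 5: others sum to 57; max(0, 60 - 57) = 3.
Total collected = 0 + 6 + 0 + 0 + 3 = 9.

9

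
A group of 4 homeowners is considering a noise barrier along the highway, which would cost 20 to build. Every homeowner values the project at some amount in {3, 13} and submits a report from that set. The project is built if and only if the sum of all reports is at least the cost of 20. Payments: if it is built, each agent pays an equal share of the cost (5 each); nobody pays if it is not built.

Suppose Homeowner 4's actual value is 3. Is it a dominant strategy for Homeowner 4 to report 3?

Check each profile of the others' reports and compare truth against every alternative report.
Others report (3, 3, 3): truth gives 0, best alternative gives -2.
Others report (3, 3, 13): truth gives -2, best alternative gives -2.
Others report (3, 13, 3): truth gives -2, best alternative gives -2.
Others report (3, 13, 13): truth gives -2, best alternative gives -2.
Others report (13, 3, 3): truth gives -2, best alternative gives -2.
Others report (13, 3, 13): truth gives -2, best alternative gives -2.
(Remaining 2 profiles checked similarly; truth is weakly best in each.)
In every case the truthful report is at least as good as any alternative, so it is a dominant strategy.

Yes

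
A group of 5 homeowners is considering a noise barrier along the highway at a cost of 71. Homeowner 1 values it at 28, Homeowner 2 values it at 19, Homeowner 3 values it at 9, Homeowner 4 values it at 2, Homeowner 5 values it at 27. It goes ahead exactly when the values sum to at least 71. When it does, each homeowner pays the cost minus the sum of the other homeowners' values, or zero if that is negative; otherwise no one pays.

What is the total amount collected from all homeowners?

32

Total value 85 ≥ cost 71, so it is built.
Homeowner 1: others sum to 57; max(0, 71 - 57) = 14.
Homeowner 2: others sum to 66; max(0, 71 - 66) = 5.
Homeowner 3: others sum to 76; max(0, 71 - 76) = 0.
Homeowner 4: others sum to 83; max(0, 71 - 83) = 0.
Homeowner 5: others sum to 58; max(0, 71 - 58) = 13.
Total collected = 14 + 5 + 0 + 0 + 13 = 32.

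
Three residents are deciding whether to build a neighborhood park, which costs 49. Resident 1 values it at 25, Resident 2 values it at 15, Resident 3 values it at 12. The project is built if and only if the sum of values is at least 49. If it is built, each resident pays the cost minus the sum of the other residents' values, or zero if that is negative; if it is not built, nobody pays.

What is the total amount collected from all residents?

Total value 52 ≥ cost 49, so it is built.
Resident 1: others sum to 27; max(0, 49 - 27) = 22.
Resident 2: others sum to 37; max(0, 49 - 37) = 12.
Resident 3: others sum to 40; max(0, 49 - 40) = 9.
Total collected = 22 + 12 + 9 = 43.

43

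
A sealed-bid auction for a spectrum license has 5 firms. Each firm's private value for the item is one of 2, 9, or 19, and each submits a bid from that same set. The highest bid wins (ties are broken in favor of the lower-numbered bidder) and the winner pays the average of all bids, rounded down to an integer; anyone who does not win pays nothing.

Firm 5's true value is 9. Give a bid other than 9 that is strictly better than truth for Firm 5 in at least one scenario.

19

Suppose Firm 1 bids 2, Firm 2 bids 2, Firm 3 bids 2 and Firm 4 bids 9.
Bid 9: loses, pays 0, utility 0.
Bid 19: wins, pays 6, utility 9 - 6 = 3.
So bidding 19 beats truth here (3 > 0).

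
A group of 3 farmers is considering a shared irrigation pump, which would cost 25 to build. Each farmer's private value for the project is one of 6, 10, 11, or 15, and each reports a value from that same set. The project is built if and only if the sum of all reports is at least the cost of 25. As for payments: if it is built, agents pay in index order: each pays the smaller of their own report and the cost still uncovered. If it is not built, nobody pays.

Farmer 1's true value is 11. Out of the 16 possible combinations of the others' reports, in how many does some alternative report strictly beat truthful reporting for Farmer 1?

Others report (6, 10): truth gives 0; report 10 gives 1 > 0. Violating.
Others report (6, 11): truth gives 0; report 10 gives 1 > 0. Violating.
Others report (6, 15): truth gives 0; report 6 gives 5 > 0. Violating.
Others report (10, 6): truth gives 0; report 10 gives 1 > 0. Violating.
Others report (6, 6): truth gives 0; no alternative beats it.
(Checking all 16 profiles: 15 have a profitable deviation, 1 does not.)

15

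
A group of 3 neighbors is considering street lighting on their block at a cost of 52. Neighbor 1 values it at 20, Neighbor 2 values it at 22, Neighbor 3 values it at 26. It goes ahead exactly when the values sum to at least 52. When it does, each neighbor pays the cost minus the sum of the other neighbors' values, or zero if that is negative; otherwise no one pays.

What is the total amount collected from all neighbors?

Total value 68 ≥ cost 52, so it is built.
Neighbor 1: others sum to 48; max(0, 52 - 48) = 4.
Neighbor 2: others sum to 46; max(0, 52 - 46) = 6.
Neighbor 3: others sum to 42; max(0, 52 - 42) = 10.
Total collected = 4 + 6 + 10 = 20.

20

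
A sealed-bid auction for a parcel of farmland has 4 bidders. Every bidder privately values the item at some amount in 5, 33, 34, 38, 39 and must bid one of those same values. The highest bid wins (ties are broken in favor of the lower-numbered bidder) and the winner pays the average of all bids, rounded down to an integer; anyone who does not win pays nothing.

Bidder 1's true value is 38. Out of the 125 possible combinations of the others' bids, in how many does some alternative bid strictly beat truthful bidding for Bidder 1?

Others bid (5, 5, 5): truth gives 25; bid 5 gives 33 > 25. Violating.
Others bid (5, 5, 33): truth gives 18; bid 33 gives 19 > 18. Violating.
Others bid (5, 5, 34): truth gives 18; bid 34 gives 19 > 18. Violating.
Others bid (5, 5, 39): truth gives 0; bid 39 gives 16 > 0. Violating.
Others bid (5, 5, 38): truth gives 17; no alternative beats it.
Others bid (5, 33, 38): truth gives 10; no alternative beats it.
(Checking all 125 profiles: 81 have a profitable deviation, 44 do not.)

81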